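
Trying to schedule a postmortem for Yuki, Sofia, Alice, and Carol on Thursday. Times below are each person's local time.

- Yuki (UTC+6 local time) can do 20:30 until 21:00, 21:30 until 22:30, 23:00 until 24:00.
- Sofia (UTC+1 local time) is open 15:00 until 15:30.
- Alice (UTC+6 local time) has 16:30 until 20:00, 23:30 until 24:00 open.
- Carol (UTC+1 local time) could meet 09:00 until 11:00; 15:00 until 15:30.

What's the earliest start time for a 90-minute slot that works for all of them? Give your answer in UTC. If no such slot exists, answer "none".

Yuki in UTC: 14:30-15:00, 15:30-16:30, 17:00-18:00 (subtract 6h to convert from UTC+6).
Sofia in UTC: 14:00-14:30 (subtract 1h to convert from UTC+1).
Alice in UTC: 10:30-14:00, 17:30-18:00 (subtract 6h to convert from UTC+6).
Carol in UTC: 08:00-10:00, 14:00-14:30 (subtract 1h to convert from UTC+1).
Yuki ∩ Sofia: ∅.
Yuki ∩ Sofia ∩ Alice: ∅.
Yuki ∩ Sofia ∩ Alice ∩ Carol: ∅.
There is no time when everyone is free.
No common window is at least 90 minutes long.

none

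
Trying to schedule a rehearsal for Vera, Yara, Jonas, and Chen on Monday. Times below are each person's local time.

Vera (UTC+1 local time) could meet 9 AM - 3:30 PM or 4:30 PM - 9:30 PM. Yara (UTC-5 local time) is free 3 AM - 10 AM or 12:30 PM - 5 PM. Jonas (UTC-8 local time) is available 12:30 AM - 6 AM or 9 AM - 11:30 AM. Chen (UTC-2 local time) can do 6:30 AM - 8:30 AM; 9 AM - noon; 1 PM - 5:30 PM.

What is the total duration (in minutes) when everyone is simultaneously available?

Vera in UTC: 08:00-14:30, 15:30-20:30 (subtract 1h to convert from UTC+1).
Yara in UTC: 08:00-15:00, 17:30-22:00 (add 5h to convert from UTC-5).
Jonas in UTC: 08:30-14:00, 17:00-19:30 (add 8h to convert from UTC-8).
Chen in UTC: 08:30-10:30, 11:00-14:00, 15:00-19:30 (add 2h to convert from UTC-2).
Vera ∩ Yara: 08:00-14:30, 17:30-20:30.
Vera ∩ Yara ∩ Jonas: 08:30-14:00, 17:30-19:30.
Vera ∩ Yara ∩ Jonas ∩ Chen: 08:30-10:30, 11:00-14:00, 17:30-19:30.
Summing the common windows: 120 + 180 + 120 = 420 minutes.

420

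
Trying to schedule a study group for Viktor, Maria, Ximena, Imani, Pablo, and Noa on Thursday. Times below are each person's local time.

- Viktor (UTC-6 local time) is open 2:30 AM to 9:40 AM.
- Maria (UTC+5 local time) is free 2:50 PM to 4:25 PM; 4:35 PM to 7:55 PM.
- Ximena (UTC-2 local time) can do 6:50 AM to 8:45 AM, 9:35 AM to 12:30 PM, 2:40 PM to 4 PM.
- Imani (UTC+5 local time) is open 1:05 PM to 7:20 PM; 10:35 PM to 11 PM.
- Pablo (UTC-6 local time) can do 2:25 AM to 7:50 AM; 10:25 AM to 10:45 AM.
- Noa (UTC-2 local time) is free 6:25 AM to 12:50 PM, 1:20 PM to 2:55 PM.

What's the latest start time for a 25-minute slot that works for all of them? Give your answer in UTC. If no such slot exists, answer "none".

13:25

Viktor in UTC: 08:30-15:40 (add 6h to convert from UTC-6).
Maria in UTC: 09:50-11:25, 11:35-14:55 (subtract 5h to convert from UTC+5).
Ximena in UTC: 08:50-10:45, 11:35-14:30, 16:40-18:00 (add 2h to convert from UTC-2).
Imani in UTC: 08:05-14:20, 17:35-18:00 (subtract 5h to convert from UTC+5).
Pablo in UTC: 08:25-13:50, 16:25-16:45 (add 6h to convert from UTC-6).
Noa in UTC: 08:25-14:50, 15:20-16:55 (add 2h to convert from UTC-2).
Viktor ∩ Maria: 09:50-11:25, 11:35-14:55.
Viktor ∩ Maria ∩ Ximena: 09:50-10:45, 11:35-14:30.
Viktor ∩ Maria ∩ Ximena ∩ Imani: 09:50-10:45, 11:35-14:20.
Viktor ∩ Maria ∩ Ximena ∩ Imani ∩ Pablo: 09:50-10:45, 11:35-13:50.
Viktor ∩ Maria ∩ Ximena ∩ Imani ∩ Pablo ∩ Noa: 09:50-10:45, 11:35-13:50.
The last common window of at least 25 minutes is 11:35-13:50; a 25-minute meeting can start as late as 13:25 and still end by 13:50.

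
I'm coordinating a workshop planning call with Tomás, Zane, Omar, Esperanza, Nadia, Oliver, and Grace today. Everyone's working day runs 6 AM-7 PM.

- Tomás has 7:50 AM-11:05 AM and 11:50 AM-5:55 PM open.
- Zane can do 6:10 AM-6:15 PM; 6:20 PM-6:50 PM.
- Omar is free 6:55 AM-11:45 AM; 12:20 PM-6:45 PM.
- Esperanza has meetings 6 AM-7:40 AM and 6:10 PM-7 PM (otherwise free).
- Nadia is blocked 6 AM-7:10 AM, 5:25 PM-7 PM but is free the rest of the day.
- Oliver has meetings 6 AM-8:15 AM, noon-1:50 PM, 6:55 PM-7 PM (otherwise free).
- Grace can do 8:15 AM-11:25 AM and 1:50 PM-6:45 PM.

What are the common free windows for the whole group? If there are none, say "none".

Tomás free: 07:50-11:05, 11:50-17:55.
Zane free: 06:10-18:15, 18:20-18:50.
Omar free: 06:55-11:45, 12:20-18:45.
Esperanza free: 07:40-18:10 (invert busy blocks within the working day).
Nadia free: 07:10-17:25 (invert busy blocks within the working day).
Oliver free: 08:15-12:00, 13:50-18:55 (invert busy blocks within the working day).
Grace free: 08:15-11:25, 13:50-18:45.
Tomás ∩ Zane: 07:50-11:05, 11:50-17:55.
Tomás ∩ Zane ∩ Omar: 07:50-11:05, 12:20-17:55.
Tomás ∩ Zane ∩ Omar ∩ Esperanza: 07:50-11:05, 12:20-17:55.
Tomás ∩ Zane ∩ Omar ∩ Esperanza ∩ Nadia: 07:50-11:05, 12:20-17:25.
Tomás ∩ Zane ∩ Omar ∩ Esperanza ∩ Nadia ∩ Oliver: 08:15-11:05, 13:50-17:25.
Tomás ∩ Zane ∩ Omar ∩ Esperanza ∩ Nadia ∩ Oliver ∩ Grace: 08:15-11:05, 13:50-17:25.

08:15-11:05, 13:50-17:25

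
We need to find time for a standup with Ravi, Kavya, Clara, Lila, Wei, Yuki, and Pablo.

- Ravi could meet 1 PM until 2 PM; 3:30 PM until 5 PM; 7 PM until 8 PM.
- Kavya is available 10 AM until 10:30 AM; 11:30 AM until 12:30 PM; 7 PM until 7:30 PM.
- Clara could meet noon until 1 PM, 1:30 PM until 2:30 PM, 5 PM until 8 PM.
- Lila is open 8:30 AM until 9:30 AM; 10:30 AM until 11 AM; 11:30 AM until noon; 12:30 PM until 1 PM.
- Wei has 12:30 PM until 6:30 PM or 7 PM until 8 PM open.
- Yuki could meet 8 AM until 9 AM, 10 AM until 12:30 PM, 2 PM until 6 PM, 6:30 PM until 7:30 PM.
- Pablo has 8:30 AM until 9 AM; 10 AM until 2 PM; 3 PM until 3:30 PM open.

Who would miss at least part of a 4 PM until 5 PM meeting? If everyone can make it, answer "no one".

Ravi: free for 16:00-17:00. Kavya: not fully free for 16:00-17:00. Clara: not fully free for 16:00-17:00. Lila: not fully free for 16:00-17:00. Wei: free for 16:00-17:00. Yuki: free for 16:00-17:00. Pablo: not fully free for 16:00-17:00.

Clara, Kavya, Lila, Pablo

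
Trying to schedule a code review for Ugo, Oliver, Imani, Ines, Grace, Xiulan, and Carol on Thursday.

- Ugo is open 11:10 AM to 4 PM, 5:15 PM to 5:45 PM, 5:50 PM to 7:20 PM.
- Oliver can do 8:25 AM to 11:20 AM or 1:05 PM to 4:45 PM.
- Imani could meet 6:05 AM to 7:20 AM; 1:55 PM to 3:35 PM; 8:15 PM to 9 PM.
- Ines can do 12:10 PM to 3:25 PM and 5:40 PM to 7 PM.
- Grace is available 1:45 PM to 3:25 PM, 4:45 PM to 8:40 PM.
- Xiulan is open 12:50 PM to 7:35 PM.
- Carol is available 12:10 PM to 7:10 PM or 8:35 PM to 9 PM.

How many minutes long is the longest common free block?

Ugo ∩ Oliver: 11:10-11:20, 13:05-16:00.
Ugo ∩ Oliver ∩ Imani: 13:55-15:35.
Ugo ∩ Oliver ∩ Imani ∩ Ines: 13:55-15:25.
Ugo ∩ Oliver ∩ Imani ∩ Ines ∩ Grace: 13:55-15:25.
Ugo ∩ Oliver ∩ Imani ∩ Ines ∩ Grace ∩ Xiulan: 13:55-15:25.
Ugo ∩ Oliver ∩ Imani ∩ Ines ∩ Grace ∩ Xiulan ∩ Carol: 13:55-15:25.
Those are the intersection windows.
The longest is 13:55-15:25 at 90 minutes.

90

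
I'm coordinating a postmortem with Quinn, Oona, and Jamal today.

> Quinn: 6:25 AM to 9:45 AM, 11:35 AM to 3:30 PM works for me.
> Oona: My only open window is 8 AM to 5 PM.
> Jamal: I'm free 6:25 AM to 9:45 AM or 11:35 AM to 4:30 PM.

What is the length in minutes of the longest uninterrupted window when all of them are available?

Quinn ∩ Oona: 08:00-09:45, 11:35-15:30.
Quinn ∩ Oona ∩ Jamal: 08:00-09:45, 11:35-15:30.
The longest is 11:35-15:30 at 235 minutes.

235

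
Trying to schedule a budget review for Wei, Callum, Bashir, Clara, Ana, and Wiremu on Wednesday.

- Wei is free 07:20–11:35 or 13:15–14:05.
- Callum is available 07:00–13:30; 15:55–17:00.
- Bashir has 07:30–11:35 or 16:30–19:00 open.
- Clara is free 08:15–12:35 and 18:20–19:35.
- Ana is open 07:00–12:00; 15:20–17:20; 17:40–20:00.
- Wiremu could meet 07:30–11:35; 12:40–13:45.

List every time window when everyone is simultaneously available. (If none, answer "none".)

08:15-11:35

Wei ∩ Callum: 07:20-11:35, 13:15-13:30.
Wei ∩ Callum ∩ Bashir: 07:30-11:35.
Wei ∩ Callum ∩ Bashir ∩ Clara: 08:15-11:35.
Wei ∩ Callum ∩ Bashir ∩ Clara ∩ Ana: 08:15-11:35.
Wei ∩ Callum ∩ Bashir ∩ Clara ∩ Ana ∩ Wiremu: 08:15-11:35.
So the common availability across everyone is 08:15-11:35.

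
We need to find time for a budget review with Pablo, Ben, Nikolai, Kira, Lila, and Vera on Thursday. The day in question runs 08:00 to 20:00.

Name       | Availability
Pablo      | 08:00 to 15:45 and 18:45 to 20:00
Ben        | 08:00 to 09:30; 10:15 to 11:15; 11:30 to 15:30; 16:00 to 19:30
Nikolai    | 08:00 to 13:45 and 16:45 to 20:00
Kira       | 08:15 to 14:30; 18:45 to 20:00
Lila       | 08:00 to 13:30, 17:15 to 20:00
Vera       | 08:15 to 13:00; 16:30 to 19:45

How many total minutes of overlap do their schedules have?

270

Pablo ∩ Ben: 08:00-09:30, 10:15-11:15, 11:30-15:30, 18:45-19:30.
Pablo ∩ Ben ∩ Nikolai: 08:00-09:30, 10:15-11:15, 11:30-13:45, 18:45-19:30.
Pablo ∩ Ben ∩ Nikolai ∩ Kira: 08:15-09:30, 10:15-11:15, 11:30-13:45, 18:45-19:30.
Pablo ∩ Ben ∩ Nikolai ∩ Kira ∩ Lila: 08:15-09:30, 10:15-11:15, 11:30-13:30, 18:45-19:30.
Pablo ∩ Ben ∩ Nikolai ∩ Kira ∩ Lila ∩ Vera: 08:15-09:30, 10:15-11:15, 11:30-13:00, 18:45-19:30.
Summing the common windows: 75 + 60 + 90 + 45 = 270 minutes.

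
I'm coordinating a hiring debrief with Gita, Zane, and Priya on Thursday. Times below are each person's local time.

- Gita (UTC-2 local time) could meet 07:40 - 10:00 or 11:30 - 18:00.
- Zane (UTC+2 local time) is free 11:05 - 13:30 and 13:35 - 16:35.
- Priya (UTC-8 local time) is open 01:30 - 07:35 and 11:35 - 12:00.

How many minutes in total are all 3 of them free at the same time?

Gita in UTC: 09:40-12:00, 13:30-20:00 (add 2h to convert from UTC-2).
Zane in UTC: 09:05-11:30, 11:35-14:35 (subtract 2h to convert from UTC+2).
Priya in UTC: 09:30-15:35, 19:35-20:00 (add 8h to convert from UTC-8).
Gita ∩ Zane: 09:40-11:30, 11:35-12:00, 13:30-14:35.
Gita ∩ Zane ∩ Priya: 09:40-11:30, 11:35-12:00, 13:30-14:35.
Summing the common windows: 110 + 25 + 65 = 200 minutes.

200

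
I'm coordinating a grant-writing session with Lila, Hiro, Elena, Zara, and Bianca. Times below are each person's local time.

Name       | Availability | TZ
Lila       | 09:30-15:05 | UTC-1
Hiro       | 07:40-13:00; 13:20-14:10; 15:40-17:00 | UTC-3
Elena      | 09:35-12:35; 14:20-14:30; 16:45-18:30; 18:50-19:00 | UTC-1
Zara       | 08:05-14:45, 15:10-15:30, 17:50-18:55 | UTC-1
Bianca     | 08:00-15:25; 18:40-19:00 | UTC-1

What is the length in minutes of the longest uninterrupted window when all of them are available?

175

Lila in UTC: 10:30-16:05 (add 1h to convert from UTC-1).
Hiro in UTC: 10:40-16:00, 16:20-17:10, 18:40-20:00 (add 3h to convert from UTC-3).
Elena in UTC: 10:35-13:35, 15:20-15:30, 17:45-19:30, 19:50-20:00 (add 1h to convert from UTC-1).
Zara in UTC: 09:05-15:45, 16:10-16:30, 18:50-19:55 (add 1h to convert from UTC-1).
Bianca in UTC: 09:00-16:25, 19:40-20:00 (add 1h to convert from UTC-1).
Lila ∩ Hiro: 10:40-16:00.
Lila ∩ Hiro ∩ Elena: 10:40-13:35, 15:20-15:30.
Lila ∩ Hiro ∩ Elena ∩ Zara: 10:40-13:35, 15:20-15:30.
Lila ∩ Hiro ∩ Elena ∩ Zara ∩ Bianca: 10:40-13:35, 15:20-15:30.
The longest is 10:40-13:35 at 175 minutes.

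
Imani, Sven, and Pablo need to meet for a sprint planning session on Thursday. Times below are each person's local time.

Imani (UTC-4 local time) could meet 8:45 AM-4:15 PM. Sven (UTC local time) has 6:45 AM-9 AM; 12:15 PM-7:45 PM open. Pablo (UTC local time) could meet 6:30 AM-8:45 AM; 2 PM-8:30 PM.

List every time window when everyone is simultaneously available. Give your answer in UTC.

14:00-19:45

Imani in UTC: 12:45-20:15 (add 4h to convert from UTC-4).
Sven in UTC: 06:45-09:00, 12:15-19:45.
Pablo in UTC: 06:30-08:45, 14:00-20:30.
Imani ∩ Sven: 12:45-19:45.
Imani ∩ Sven ∩ Pablo: 14:00-19:45.
So the common availability across everyone is 14:00-19:45.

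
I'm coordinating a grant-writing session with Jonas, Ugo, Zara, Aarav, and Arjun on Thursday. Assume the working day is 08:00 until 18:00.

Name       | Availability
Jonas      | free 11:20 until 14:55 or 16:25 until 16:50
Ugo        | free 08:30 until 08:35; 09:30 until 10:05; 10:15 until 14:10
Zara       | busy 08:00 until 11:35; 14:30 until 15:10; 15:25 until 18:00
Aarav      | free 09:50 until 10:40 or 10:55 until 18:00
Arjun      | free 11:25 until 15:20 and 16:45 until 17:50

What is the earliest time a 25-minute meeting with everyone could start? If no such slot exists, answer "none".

Jonas free: 11:20-14:55, 16:25-16:50.
Ugo free: 08:30-08:35, 09:30-10:05, 10:15-14:10.
Zara free: 11:35-14:30, 15:10-15:25 (invert busy blocks within the working day).
Aarav free: 09:50-10:40, 10:55-18:00.
Arjun free: 11:25-15:20, 16:45-17:50.
Jonas ∩ Ugo: 11:20-14:10.
Jonas ∩ Ugo ∩ Zara: 11:35-14:10.
Jonas ∩ Ugo ∩ Zara ∩ Aarav: 11:35-14:10.
Jonas ∩ Ugo ∩ Zara ∩ Aarav ∩ Arjun: 11:35-14:10.
The first common window of at least 25 minutes is 11:35-14:10, so the earliest start is 11:35.

11:35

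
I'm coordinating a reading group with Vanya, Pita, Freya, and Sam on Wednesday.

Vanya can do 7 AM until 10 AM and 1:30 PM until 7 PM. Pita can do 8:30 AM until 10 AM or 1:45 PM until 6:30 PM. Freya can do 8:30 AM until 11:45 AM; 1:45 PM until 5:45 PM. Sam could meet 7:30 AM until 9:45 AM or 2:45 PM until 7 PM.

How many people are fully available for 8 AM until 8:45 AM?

2

Vanya and Sam can make the full 08:00-08:45 slot — that's 2.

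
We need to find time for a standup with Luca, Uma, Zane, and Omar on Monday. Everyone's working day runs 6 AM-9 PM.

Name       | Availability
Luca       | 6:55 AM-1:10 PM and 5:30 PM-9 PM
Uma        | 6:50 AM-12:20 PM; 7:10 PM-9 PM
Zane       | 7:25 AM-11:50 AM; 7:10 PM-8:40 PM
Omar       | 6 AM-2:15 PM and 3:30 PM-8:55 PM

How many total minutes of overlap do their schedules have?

355

Luca ∩ Uma: 06:55-12:20, 19:10-21:00.
Luca ∩ Uma ∩ Zane: 07:25-11:50, 19:10-20:40.
Luca ∩ Uma ∩ Zane ∩ Omar: 07:25-11:50, 19:10-20:40.
Summing the common windows: 265 + 90 = 355 minutes.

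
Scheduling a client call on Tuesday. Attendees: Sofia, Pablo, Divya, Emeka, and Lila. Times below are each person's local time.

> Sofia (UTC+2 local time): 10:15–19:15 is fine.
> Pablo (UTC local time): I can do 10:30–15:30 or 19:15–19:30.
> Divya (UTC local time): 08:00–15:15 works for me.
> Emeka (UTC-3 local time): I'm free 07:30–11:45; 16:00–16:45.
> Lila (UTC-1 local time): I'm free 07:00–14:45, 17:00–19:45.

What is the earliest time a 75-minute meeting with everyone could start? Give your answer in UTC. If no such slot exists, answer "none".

Sofia in UTC: 08:15-17:15 (subtract 2h to convert from UTC+2).
Pablo in UTC: 10:30-15:30, 19:15-19:30.
Divya in UTC: 08:00-15:15.
Emeka in UTC: 10:30-14:45, 19:00-19:45 (add 3h to convert from UTC-3).
Lila in UTC: 08:00-15:45, 18:00-20:45 (add 1h to convert from UTC-1).
Sofia ∩ Pablo: 10:30-15:30.
Sofia ∩ Pablo ∩ Divya: 10:30-15:15.
Sofia ∩ Pablo ∩ Divya ∩ Emeka: 10:30-14:45.
Sofia ∩ Pablo ∩ Divya ∩ Emeka ∩ Lila: 10:30-14:45.
Those are the intersection windows.
The first common window of at least 75 minutes is 10:30-14:45, so the earliest start is 10:30.

10:30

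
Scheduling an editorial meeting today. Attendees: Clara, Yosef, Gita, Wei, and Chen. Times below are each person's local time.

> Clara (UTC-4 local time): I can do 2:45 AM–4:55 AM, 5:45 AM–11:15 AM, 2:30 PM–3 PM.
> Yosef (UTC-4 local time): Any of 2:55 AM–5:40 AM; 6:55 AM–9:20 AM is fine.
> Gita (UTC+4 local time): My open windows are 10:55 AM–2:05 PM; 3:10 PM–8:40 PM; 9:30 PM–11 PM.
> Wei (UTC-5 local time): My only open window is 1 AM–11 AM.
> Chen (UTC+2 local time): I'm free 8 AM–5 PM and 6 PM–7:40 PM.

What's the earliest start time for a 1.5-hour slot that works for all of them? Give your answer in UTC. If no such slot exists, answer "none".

06:55

Clara in UTC: 06:45-08:55, 09:45-15:15, 18:30-19:00 (add 4h to convert from UTC-4).
Yosef in UTC: 06:55-09:40, 10:55-13:20 (add 4h to convert from UTC-4).
Gita in UTC: 06:55-10:05, 11:10-16:40, 17:30-19:00 (subtract 4h to convert from UTC+4).
Wei in UTC: 06:00-16:00 (add 5h to convert from UTC-5).
Chen in UTC: 06:00-15:00, 16:00-17:40 (subtract 2h to convert from UTC+2).
Clara ∩ Yosef: 06:55-08:55, 10:55-13:20.
Clara ∩ Yosef ∩ Gita: 06:55-08:55, 11:10-13:20.
Clara ∩ Yosef ∩ Gita ∩ Wei: 06:55-08:55, 11:10-13:20.
Clara ∩ Yosef ∩ Gita ∩ Wei ∩ Chen: 06:55-08:55, 11:10-13:20.
The first common window of at least 90 minutes is 06:55-08:55, so the earliest start is 06:55.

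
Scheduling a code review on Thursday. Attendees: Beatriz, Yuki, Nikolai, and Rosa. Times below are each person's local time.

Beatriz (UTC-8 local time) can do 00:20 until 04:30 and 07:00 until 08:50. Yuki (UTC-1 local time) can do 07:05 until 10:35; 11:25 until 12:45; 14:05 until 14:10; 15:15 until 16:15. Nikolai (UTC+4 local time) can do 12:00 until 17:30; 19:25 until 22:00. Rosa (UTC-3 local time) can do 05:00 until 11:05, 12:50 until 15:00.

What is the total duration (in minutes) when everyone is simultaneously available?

Beatriz in UTC: 08:20-12:30, 15:00-16:50 (add 8h to convert from UTC-8).
Yuki in UTC: 08:05-11:35, 12:25-13:45, 15:05-15:10, 16:15-17:15 (add 1h to convert from UTC-1).
Nikolai in UTC: 08:00-13:30, 15:25-18:00 (subtract 4h to convert from UTC+4).
Rosa in UTC: 08:00-14:05, 15:50-18:00 (add 3h to convert from UTC-3).
Beatriz ∩ Yuki: 08:20-11:35, 12:25-12:30, 15:05-15:10, 16:15-16:50.
Beatriz ∩ Yuki ∩ Nikolai: 08:20-11:35, 12:25-12:30, 16:15-16:50.
Beatriz ∩ Yuki ∩ Nikolai ∩ Rosa: 08:20-11:35, 12:25-12:30, 16:15-16:50.
Those are the intersection windows.
Summing the common windows: 195 + 5 + 35 = 235 minutes.

235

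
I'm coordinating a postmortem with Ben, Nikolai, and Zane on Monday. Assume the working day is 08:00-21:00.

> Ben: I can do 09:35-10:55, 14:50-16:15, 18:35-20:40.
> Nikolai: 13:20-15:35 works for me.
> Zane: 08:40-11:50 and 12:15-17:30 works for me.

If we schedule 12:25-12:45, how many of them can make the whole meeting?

1

Zane can make the full 12:25-12:45 slot — that's 1.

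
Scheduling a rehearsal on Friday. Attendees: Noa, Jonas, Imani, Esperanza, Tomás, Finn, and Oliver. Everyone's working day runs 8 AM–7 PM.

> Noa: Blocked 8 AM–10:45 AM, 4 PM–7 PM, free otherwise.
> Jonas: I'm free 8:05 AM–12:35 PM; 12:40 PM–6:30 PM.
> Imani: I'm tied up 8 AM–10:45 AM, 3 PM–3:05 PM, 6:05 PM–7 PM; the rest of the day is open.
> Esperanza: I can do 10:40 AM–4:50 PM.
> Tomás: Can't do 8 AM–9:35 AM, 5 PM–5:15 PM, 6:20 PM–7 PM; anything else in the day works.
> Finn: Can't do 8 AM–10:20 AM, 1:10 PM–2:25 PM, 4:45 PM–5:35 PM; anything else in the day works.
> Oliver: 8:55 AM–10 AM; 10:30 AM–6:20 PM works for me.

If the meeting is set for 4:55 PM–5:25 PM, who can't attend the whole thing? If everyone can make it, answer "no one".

Esperanza, Finn, Noa, Tomás

Noa free: 10:45-16:00 (invert busy blocks within the working day).
Jonas free: 08:05-12:35, 12:40-18:30.
Imani free: 10:45-15:00, 15:05-18:05 (invert busy blocks within the working day).
Esperanza free: 10:40-16:50.
Tomás free: 09:35-17:00, 17:15-18:20 (invert busy blocks within the working day).
Finn free: 10:20-13:10, 14:25-16:45, 17:35-19:00 (invert busy blocks within the working day).
Oliver free: 08:55-10:00, 10:30-18:20.
Noa: not fully free for 16:55-17:25. Jonas: free for 16:55-17:25. Imani: free for 16:55-17:25. Esperanza: not fully free for 16:55-17:25. Tomás: not fully free for 16:55-17:25. Finn: not fully free for 16:55-17:25. Oliver: free for 16:55-17:25.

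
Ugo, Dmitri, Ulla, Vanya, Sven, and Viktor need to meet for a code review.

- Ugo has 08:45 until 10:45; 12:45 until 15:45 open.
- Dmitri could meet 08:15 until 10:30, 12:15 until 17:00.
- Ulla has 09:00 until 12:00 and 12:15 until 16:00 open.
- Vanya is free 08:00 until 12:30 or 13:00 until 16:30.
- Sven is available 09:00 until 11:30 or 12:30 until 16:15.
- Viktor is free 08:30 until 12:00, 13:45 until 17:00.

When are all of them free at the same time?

Ugo ∩ Dmitri: 08:45-10:30, 12:45-15:45.
Ugo ∩ Dmitri ∩ Ulla: 09:00-10:30, 12:45-15:45.
Ugo ∩ Dmitri ∩ Ulla ∩ Vanya: 09:00-10:30, 13:00-15:45.
Ugo ∩ Dmitri ∩ Ulla ∩ Vanya ∩ Sven: 09:00-10:30, 13:00-15:45.
Ugo ∩ Dmitri ∩ Ulla ∩ Vanya ∩ Sven ∩ Viktor: 09:00-10:30, 13:45-15:45.
So the common availability across everyone is 09:00-10:30, 13:45-15:45.

09:00-10:30, 13:45-15:45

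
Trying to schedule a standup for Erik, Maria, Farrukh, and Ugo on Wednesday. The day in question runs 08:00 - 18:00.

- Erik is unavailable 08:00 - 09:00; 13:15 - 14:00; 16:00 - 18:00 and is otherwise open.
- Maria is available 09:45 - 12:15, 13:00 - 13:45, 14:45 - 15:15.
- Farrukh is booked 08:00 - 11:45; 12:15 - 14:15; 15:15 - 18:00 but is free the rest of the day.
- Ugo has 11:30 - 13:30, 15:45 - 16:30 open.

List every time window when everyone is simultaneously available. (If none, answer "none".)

11:45-12:15

Erik free: 09:00-13:15, 14:00-16:00 (invert busy blocks within the working day).
Maria free: 09:45-12:15, 13:00-13:45, 14:45-15:15.
Farrukh free: 11:45-12:15, 14:15-15:15 (invert busy blocks within the working day).
Ugo free: 11:30-13:30, 15:45-16:30.
Erik ∩ Maria: 09:45-12:15, 13:00-13:15, 14:45-15:15.
Erik ∩ Maria ∩ Farrukh: 11:45-12:15, 14:45-15:15.
Erik ∩ Maria ∩ Farrukh ∩ Ugo: 11:45-12:15.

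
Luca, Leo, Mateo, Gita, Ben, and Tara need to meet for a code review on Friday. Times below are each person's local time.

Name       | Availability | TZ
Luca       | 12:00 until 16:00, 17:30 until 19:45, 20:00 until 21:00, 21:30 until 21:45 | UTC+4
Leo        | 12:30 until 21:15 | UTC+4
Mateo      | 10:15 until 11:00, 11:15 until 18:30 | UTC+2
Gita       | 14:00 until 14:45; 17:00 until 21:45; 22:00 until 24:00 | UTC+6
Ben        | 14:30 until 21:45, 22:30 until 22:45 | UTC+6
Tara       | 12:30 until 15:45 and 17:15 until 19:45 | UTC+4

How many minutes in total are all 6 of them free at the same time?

Luca in UTC: 08:00-12:00, 13:30-15:45, 16:00-17:00, 17:30-17:45 (subtract 4h to convert from UTC+4).
Leo in UTC: 08:30-17:15 (subtract 4h to convert from UTC+4).
Mateo in UTC: 08:15-09:00, 09:15-16:30 (subtract 2h to convert from UTC+2).
Gita in UTC: 08:00-08:45, 11:00-15:45, 16:00-18:00 (subtract 6h to convert from UTC+6).
Ben in UTC: 08:30-15:45, 16:30-16:45 (subtract 6h to convert from UTC+6).
Tara in UTC: 08:30-11:45, 13:15-15:45 (subtract 4h to convert from UTC+4).
Luca ∩ Leo: 08:30-12:00, 13:30-15:45, 16:00-17:00.
Luca ∩ Leo ∩ Mateo: 08:30-09:00, 09:15-12:00, 13:30-15:45, 16:00-16:30.
Luca ∩ Leo ∩ Mateo ∩ Gita: 08:30-08:45, 11:00-12:00, 13:30-15:45, 16:00-16:30.
Luca ∩ Leo ∩ Mateo ∩ Gita ∩ Ben: 08:30-08:45, 11:00-12:00, 13:30-15:45.
Luca ∩ Leo ∩ Mateo ∩ Gita ∩ Ben ∩ Tara: 08:30-08:45, 11:00-11:45, 13:30-15:45.
Summing the common windows: 15 + 45 + 135 = 195 minutes.

195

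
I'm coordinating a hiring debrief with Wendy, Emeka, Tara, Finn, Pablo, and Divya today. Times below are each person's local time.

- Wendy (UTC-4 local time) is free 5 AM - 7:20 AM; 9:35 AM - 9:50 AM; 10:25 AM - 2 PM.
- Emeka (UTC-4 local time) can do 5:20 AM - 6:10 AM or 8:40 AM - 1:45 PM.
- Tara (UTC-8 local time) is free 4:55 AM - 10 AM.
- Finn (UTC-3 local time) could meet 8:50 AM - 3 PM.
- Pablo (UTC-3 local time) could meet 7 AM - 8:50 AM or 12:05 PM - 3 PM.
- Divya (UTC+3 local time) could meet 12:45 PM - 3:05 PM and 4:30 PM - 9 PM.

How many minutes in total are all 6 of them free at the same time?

Wendy in UTC: 09:00-11:20, 13:35-13:50, 14:25-18:00 (add 4h to convert from UTC-4).
Emeka in UTC: 09:20-10:10, 12:40-17:45 (add 4h to convert from UTC-4).
Tara in UTC: 12:55-18:00 (add 8h to convert from UTC-8).
Finn in UTC: 11:50-18:00 (add 3h to convert from UTC-3).
Pablo in UTC: 10:00-11:50, 15:05-18:00 (add 3h to convert from UTC-3).
Divya in UTC: 09:45-12:05, 13:30-18:00 (subtract 3h to convert from UTC+3).
Wendy ∩ Emeka: 09:20-10:10, 13:35-13:50, 14:25-17:45.
Wendy ∩ Emeka ∩ Tara: 13:35-13:50, 14:25-17:45.
Wendy ∩ Emeka ∩ Tara ∩ Finn: 13:35-13:50, 14:25-17:45.
Wendy ∩ Emeka ∩ Tara ∩ Finn ∩ Pablo: 15:05-17:45.
Wendy ∩ Emeka ∩ Tara ∩ Finn ∩ Pablo ∩ Divya: 15:05-17:45.
That's a single block of 160 minutes.

160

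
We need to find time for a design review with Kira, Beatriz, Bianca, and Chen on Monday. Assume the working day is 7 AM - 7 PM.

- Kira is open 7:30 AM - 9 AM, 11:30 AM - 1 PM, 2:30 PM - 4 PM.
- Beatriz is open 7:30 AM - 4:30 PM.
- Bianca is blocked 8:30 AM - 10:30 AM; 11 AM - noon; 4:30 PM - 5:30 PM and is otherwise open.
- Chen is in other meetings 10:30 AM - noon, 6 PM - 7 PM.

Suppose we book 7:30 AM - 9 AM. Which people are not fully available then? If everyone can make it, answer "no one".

Bianca

Kira free: 07:30-09:00, 11:30-13:00, 14:30-16:00.
Beatriz free: 07:30-16:30.
Bianca free: 07:00-08:30, 10:30-11:00, 12:00-16:30, 17:30-19:00 (invert busy blocks within the working day).
Chen free: 07:00-10:30, 12:00-18:00 (invert busy blocks within the working day).
Kira: free for 07:30-09:00. Beatriz: free for 07:30-09:00. Bianca: not fully free for 07:30-09:00. Chen: free for 07:30-09:00.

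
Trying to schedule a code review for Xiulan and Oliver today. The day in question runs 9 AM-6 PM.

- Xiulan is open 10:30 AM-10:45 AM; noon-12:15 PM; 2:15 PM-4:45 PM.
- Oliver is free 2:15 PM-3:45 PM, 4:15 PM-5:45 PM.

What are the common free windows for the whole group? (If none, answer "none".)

Xiulan ∩ Oliver: 14:15-15:45, 16:15-16:45.

14:15-15:45, 16:15-16:45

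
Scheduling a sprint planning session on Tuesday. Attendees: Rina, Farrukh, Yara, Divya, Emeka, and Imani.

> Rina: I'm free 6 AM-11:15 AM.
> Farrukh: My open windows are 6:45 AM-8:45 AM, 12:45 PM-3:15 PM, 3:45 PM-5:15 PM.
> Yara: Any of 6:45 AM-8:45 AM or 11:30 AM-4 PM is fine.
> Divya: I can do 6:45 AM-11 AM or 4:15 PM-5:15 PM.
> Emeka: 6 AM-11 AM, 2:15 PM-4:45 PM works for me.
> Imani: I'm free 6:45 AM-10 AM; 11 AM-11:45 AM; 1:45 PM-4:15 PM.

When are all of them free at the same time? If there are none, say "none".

Rina ∩ Farrukh: 06:45-08:45.
Rina ∩ Farrukh ∩ Yara: 06:45-08:45.
Rina ∩ Farrukh ∩ Yara ∩ Divya: 06:45-08:45.
Rina ∩ Farrukh ∩ Yara ∩ Divya ∩ Emeka: 06:45-08:45.
Rina ∩ Farrukh ∩ Yara ∩ Divya ∩ Emeka ∩ Imani: 06:45-08:45.

06:45-08:45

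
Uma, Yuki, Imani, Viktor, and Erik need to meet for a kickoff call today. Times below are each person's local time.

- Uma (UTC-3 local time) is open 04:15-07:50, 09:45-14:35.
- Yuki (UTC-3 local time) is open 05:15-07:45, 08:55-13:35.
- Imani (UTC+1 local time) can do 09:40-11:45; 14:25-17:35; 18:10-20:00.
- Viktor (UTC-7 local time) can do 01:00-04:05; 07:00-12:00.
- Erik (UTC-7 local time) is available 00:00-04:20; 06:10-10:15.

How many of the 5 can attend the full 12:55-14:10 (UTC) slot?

2

Uma in UTC: 07:15-10:50, 12:45-17:35 (add 3h to convert from UTC-3).
Yuki in UTC: 08:15-10:45, 11:55-16:35 (add 3h to convert from UTC-3).
Imani in UTC: 08:40-10:45, 13:25-16:35, 17:10-19:00 (subtract 1h to convert from UTC+1).
Viktor in UTC: 08:00-11:05, 14:00-19:00 (add 7h to convert from UTC-7).
Erik in UTC: 07:00-11:20, 13:10-17:15 (add 7h to convert from UTC-7).
Uma and Yuki can make the full 12:55-14:10 slot — that's 2.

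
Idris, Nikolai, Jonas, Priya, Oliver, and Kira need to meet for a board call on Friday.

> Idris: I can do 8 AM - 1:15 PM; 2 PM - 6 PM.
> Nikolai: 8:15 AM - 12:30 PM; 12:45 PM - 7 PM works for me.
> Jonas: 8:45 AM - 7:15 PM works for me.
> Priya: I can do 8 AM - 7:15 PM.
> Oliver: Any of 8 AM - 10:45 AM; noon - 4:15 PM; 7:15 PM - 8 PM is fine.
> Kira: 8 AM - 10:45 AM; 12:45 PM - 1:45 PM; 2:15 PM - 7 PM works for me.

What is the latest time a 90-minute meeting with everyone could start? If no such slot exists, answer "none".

14:45

Idris ∩ Nikolai: 08:15-12:30, 12:45-13:15, 14:00-18:00.
Idris ∩ Nikolai ∩ Jonas: 08:45-12:30, 12:45-13:15, 14:00-18:00.
Idris ∩ Nikolai ∩ Jonas ∩ Priya: 08:45-12:30, 12:45-13:15, 14:00-18:00.
Idris ∩ Nikolai ∩ Jonas ∩ Priya ∩ Oliver: 08:45-10:45, 12:00-12:30, 12:45-13:15, 14:00-16:15.
Idris ∩ Nikolai ∩ Jonas ∩ Priya ∩ Oliver ∩ Kira: 08:45-10:45, 12:45-13:15, 14:15-16:15.
The last common window of at least 90 minutes is 14:15-16:15; a 90-minute meeting can start as late as 14:45 and still end by 16:15.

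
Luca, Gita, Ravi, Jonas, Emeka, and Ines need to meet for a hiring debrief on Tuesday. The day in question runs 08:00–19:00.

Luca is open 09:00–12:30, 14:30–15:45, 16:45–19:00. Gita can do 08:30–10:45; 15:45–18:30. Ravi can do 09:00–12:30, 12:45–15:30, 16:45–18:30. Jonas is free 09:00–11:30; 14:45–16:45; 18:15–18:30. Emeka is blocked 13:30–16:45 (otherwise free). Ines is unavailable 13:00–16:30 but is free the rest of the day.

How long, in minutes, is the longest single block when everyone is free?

Luca free: 09:00-12:30, 14:30-15:45, 16:45-19:00.
Gita free: 08:30-10:45, 15:45-18:30.
Ravi free: 09:00-12:30, 12:45-15:30, 16:45-18:30.
Jonas free: 09:00-11:30, 14:45-16:45, 18:15-18:30.
Emeka free: 08:00-13:30, 16:45-19:00 (invert busy blocks within the working day).
Ines free: 08:00-13:00, 16:30-19:00 (invert busy blocks within the working day).
Luca ∩ Gita: 09:00-10:45, 16:45-18:30.
Luca ∩ Gita ∩ Ravi: 09:00-10:45, 16:45-18:30.
Luca ∩ Gita ∩ Ravi ∩ Jonas: 09:00-10:45, 18:15-18:30.
Luca ∩ Gita ∩ Ravi ∩ Jonas ∩ Emeka: 09:00-10:45, 18:15-18:30.
Luca ∩ Gita ∩ Ravi ∩ Jonas ∩ Emeka ∩ Ines: 09:00-10:45, 18:15-18:30.
Those are the intersection windows.
The longest is 09:00-10:45 at 105 minutes.

105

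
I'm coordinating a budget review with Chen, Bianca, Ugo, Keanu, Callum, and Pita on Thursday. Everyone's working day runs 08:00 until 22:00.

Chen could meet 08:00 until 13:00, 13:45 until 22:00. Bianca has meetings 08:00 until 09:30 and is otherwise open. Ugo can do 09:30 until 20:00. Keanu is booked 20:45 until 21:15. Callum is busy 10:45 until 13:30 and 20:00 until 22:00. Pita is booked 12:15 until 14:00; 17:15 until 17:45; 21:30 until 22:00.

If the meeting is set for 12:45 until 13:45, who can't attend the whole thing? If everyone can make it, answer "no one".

Callum, Chen, Pita

Chen free: 08:00-13:00, 13:45-22:00.
Bianca free: 09:30-22:00 (invert busy blocks within the working day).
Ugo free: 09:30-20:00.
Keanu free: 08:00-20:45, 21:15-22:00 (invert busy blocks within the working day).
Callum free: 08:00-10:45, 13:30-20:00 (invert busy blocks within the working day).
Pita free: 08:00-12:15, 14:00-17:15, 17:45-21:30 (invert busy blocks within the working day).
Chen: not fully free for 12:45-13:45. Bianca: free for 12:45-13:45. Ugo: free for 12:45-13:45. Keanu: free for 12:45-13:45. Callum: not fully free for 12:45-13:45. Pita: not fully free for 12:45-13:45.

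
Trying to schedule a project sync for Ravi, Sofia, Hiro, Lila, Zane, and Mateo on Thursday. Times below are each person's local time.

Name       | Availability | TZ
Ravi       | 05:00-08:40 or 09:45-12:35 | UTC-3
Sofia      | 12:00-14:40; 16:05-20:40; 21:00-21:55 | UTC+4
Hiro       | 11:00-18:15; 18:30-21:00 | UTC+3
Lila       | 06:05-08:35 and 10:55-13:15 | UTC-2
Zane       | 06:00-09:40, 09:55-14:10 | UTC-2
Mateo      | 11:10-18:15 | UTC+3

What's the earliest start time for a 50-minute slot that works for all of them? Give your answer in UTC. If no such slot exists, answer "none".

Ravi in UTC: 08:00-11:40, 12:45-15:35 (add 3h to convert from UTC-3).
Sofia in UTC: 08:00-10:40, 12:05-16:40, 17:00-17:55 (subtract 4h to convert from UTC+4).
Hiro in UTC: 08:00-15:15, 15:30-18:00 (subtract 3h to convert from UTC+3).
Lila in UTC: 08:05-10:35, 12:55-15:15 (add 2h to convert from UTC-2).
Zane in UTC: 08:00-11:40, 11:55-16:10 (add 2h to convert from UTC-2).
Mateo in UTC: 08:10-15:15 (subtract 3h to convert from UTC+3).
Ravi ∩ Sofia: 08:00-10:40, 12:45-15:35.
Ravi ∩ Sofia ∩ Hiro: 08:00-10:40, 12:45-15:15, 15:30-15:35.
Ravi ∩ Sofia ∩ Hiro ∩ Lila: 08:05-10:35, 12:55-15:15.
Ravi ∩ Sofia ∩ Hiro ∩ Lila ∩ Zane: 08:05-10:35, 12:55-15:15.
Ravi ∩ Sofia ∩ Hiro ∩ Lila ∩ Zane ∩ Mateo: 08:10-10:35, 12:55-15:15.
So the common availability across everyone is 08:10-10:35, 12:55-15:15.
The first common window of at least 50 minutes is 08:10-10:35, so the earliest start is 08:10.

08:10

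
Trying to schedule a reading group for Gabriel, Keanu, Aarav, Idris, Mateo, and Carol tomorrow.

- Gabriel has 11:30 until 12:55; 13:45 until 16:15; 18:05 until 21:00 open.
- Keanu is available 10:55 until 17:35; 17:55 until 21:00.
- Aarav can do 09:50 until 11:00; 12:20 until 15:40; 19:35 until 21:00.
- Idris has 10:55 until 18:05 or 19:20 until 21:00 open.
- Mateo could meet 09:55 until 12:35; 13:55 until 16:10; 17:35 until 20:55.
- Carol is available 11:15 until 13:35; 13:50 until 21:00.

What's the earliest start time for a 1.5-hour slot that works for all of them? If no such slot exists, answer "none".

13:55

Gabriel ∩ Keanu: 11:30-12:55, 13:45-16:15, 18:05-21:00.
Gabriel ∩ Keanu ∩ Aarav: 12:20-12:55, 13:45-15:40, 19:35-21:00.
Gabriel ∩ Keanu ∩ Aarav ∩ Idris: 12:20-12:55, 13:45-15:40, 19:35-21:00.
Gabriel ∩ Keanu ∩ Aarav ∩ Idris ∩ Mateo: 12:20-12:35, 13:55-15:40, 19:35-20:55.
Gabriel ∩ Keanu ∩ Aarav ∩ Idris ∩ Mateo ∩ Carol: 12:20-12:35, 13:55-15:40, 19:35-20:55.
The first common window of at least 90 minutes is 13:55-15:40, so the earliest start is 13:55.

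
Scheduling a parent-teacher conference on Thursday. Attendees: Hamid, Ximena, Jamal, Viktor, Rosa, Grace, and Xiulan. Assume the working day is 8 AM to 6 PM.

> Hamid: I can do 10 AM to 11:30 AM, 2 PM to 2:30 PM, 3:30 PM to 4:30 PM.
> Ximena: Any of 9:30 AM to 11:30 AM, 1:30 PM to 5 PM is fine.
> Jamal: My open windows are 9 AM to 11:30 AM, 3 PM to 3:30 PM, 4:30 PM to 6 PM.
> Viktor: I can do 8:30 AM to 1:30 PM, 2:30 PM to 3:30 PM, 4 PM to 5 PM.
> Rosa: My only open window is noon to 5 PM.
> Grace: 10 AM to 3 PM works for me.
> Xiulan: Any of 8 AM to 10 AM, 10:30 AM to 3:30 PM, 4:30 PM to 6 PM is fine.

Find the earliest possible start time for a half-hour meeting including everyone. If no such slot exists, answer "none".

Hamid ∩ Ximena: 10:00-11:30, 14:00-14:30, 15:30-16:30.
Hamid ∩ Ximena ∩ Jamal: 10:00-11:30.
Hamid ∩ Ximena ∩ Jamal ∩ Viktor: 10:00-11:30.
Hamid ∩ Ximena ∩ Jamal ∩ Viktor ∩ Rosa: ∅.
Hamid ∩ Ximena ∩ Jamal ∩ Viktor ∩ Rosa ∩ Grace: ∅.
Hamid ∩ Ximena ∩ Jamal ∩ Viktor ∩ Rosa ∩ Grace ∩ Xiulan: ∅.
There is no time when everyone is free.
No common window is at least 30 minutes long.

none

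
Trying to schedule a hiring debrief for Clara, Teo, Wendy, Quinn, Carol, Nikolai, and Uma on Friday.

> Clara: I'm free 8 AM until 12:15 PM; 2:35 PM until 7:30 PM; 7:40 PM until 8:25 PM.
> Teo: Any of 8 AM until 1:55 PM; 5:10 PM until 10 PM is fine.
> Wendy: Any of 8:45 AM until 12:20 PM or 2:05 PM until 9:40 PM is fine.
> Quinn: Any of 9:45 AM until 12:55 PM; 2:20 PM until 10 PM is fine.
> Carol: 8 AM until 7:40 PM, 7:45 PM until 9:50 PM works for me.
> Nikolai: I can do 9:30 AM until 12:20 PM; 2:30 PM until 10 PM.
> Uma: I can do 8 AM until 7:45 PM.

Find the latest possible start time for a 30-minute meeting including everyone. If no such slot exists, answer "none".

Clara ∩ Teo: 08:00-12:15, 17:10-19:30, 19:40-20:25.
Clara ∩ Teo ∩ Wendy: 08:45-12:15, 17:10-19:30, 19:40-20:25.
Clara ∩ Teo ∩ Wendy ∩ Quinn: 09:45-12:15, 17:10-19:30, 19:40-20:25.
Clara ∩ Teo ∩ Wendy ∩ Quinn ∩ Carol: 09:45-12:15, 17:10-19:30, 19:45-20:25.
Clara ∩ Teo ∩ Wendy ∩ Quinn ∩ Carol ∩ Nikolai: 09:45-12:15, 17:10-19:30, 19:45-20:25.
Clara ∩ Teo ∩ Wendy ∩ Quinn ∩ Carol ∩ Nikolai ∩ Uma: 09:45-12:15, 17:10-19:30.
So the common availability across everyone is 09:45-12:15, 17:10-19:30.
The last common window of at least 30 minutes is 17:10-19:30; a 30-minute meeting can start as late as 19:00 and still end by 19:30.

19:00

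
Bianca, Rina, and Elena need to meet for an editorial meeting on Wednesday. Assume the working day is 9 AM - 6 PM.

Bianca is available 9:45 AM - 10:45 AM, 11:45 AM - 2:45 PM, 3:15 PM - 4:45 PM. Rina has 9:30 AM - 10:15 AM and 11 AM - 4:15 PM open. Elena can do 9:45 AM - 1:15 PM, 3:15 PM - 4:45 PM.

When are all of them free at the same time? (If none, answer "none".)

Bianca ∩ Rina: 09:45-10:15, 11:45-14:45, 15:15-16:15.
Bianca ∩ Rina ∩ Elena: 09:45-10:15, 11:45-13:15, 15:15-16:15.

09:45-10:15, 11:45-13:15, 15:15-16:15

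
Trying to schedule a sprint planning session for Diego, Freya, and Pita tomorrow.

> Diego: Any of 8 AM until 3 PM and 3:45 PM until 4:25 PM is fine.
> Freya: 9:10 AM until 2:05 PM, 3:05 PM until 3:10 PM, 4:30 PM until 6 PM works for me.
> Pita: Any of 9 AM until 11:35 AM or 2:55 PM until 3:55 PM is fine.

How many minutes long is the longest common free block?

145

Diego ∩ Freya: 09:10-14:05.
Diego ∩ Freya ∩ Pita: 09:10-11:35.
The longest is 09:10-11:35 at 145 minutes.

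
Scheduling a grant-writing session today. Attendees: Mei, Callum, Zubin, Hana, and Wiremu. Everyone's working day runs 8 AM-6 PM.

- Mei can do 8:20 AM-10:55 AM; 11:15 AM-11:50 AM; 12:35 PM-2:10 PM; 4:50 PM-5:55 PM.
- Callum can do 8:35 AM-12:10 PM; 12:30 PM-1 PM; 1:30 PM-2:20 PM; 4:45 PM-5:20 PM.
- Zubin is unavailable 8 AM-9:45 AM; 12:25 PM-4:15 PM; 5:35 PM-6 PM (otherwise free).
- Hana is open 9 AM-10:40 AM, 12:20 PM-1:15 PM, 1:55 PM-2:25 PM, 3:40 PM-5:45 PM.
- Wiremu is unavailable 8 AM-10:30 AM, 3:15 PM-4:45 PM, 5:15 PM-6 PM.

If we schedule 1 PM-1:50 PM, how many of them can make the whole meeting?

Mei free: 08:20-10:55, 11:15-11:50, 12:35-14:10, 16:50-17:55.
Callum free: 08:35-12:10, 12:30-13:00, 13:30-14:20, 16:45-17:20.
Zubin free: 09:45-12:25, 16:15-17:35 (invert busy blocks within the working day).
Hana free: 09:00-10:40, 12:20-13:15, 13:55-14:25, 15:40-17:45.
Wiremu free: 10:30-15:15, 16:45-17:15 (invert busy blocks within the working day).
Mei and Wiremu can make the full 13:00-13:50 slot — that's 2.

2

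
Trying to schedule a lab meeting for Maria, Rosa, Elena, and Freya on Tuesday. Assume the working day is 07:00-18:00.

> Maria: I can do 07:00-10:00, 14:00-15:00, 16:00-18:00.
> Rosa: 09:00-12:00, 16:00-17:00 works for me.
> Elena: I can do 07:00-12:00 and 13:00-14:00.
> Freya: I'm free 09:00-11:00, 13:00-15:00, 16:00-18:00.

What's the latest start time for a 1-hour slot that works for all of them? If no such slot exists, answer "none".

Maria ∩ Rosa: 09:00-10:00, 16:00-17:00.
Maria ∩ Rosa ∩ Elena: 09:00-10:00.
Maria ∩ Rosa ∩ Elena ∩ Freya: 09:00-10:00.
So the common availability across everyone is 09:00-10:00.
The last common window of at least 60 minutes is 09:00-10:00; a 60-minute meeting can start as late as 09:00 and still end by 10:00.

09:00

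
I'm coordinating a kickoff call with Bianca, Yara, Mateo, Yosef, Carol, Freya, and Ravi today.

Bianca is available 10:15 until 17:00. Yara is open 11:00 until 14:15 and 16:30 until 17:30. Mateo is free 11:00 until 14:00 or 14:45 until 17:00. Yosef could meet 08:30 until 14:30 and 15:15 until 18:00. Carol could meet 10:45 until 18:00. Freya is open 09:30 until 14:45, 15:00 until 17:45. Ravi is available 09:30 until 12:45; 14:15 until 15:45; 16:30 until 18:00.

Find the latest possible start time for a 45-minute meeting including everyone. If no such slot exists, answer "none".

Bianca ∩ Yara: 11:00-14:15, 16:30-17:00.
Bianca ∩ Yara ∩ Mateo: 11:00-14:00, 16:30-17:00.
Bianca ∩ Yara ∩ Mateo ∩ Yosef: 11:00-14:00, 16:30-17:00.
Bianca ∩ Yara ∩ Mateo ∩ Yosef ∩ Carol: 11:00-14:00, 16:30-17:00.
Bianca ∩ Yara ∩ Mateo ∩ Yosef ∩ Carol ∩ Freya: 11:00-14:00, 16:30-17:00.
Bianca ∩ Yara ∩ Mateo ∩ Yosef ∩ Carol ∩ Freya ∩ Ravi: 11:00-12:45, 16:30-17:00.
The last common window of at least 45 minutes is 11:00-12:45; a 45-minute meeting can start as late as 12:00 and still end by 12:45.

12:00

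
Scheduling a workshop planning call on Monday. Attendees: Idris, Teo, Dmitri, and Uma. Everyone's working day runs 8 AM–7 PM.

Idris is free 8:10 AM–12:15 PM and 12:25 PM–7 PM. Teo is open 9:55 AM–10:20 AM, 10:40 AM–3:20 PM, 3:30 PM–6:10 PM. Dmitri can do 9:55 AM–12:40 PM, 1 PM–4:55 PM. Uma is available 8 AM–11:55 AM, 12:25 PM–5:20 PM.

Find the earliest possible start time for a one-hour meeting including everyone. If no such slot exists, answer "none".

Idris ∩ Teo: 09:55-10:20, 10:40-12:15, 12:25-15:20, 15:30-18:10.
Idris ∩ Teo ∩ Dmitri: 09:55-10:20, 10:40-12:15, 12:25-12:40, 13:00-15:20, 15:30-16:55.
Idris ∩ Teo ∩ Dmitri ∩ Uma: 09:55-10:20, 10:40-11:55, 12:25-12:40, 13:00-15:20, 15:30-16:55.
The first common window of at least 60 minutes is 10:40-11:55, so the earliest start is 10:40.

10:40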